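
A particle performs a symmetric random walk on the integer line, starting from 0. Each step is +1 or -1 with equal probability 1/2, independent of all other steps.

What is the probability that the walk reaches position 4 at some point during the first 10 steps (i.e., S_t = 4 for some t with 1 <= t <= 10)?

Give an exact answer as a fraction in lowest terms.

Count via complement. Let g(t,s) = #length-t paths at position s with S_1..S_t all ≠ 4.
g(t,s) = g(t-1,s-1) + g(t-1,s+1) for s ≠ 4; g(t,4) = 0.
t=0: g(0,0)=1
t=1: g(1,-1)=1 g(1,1)=1
t=2: g(2,-2)=1 g(2,0)=2 g(2,2)=1
t=3: g(3,-3)=1 g(3,-1)=3 g(3,1)=3 g(3,3)=1
t=4: g(4,-4)=1 g(4,-2)=4 g(4,0)=6 g(4,2)=4
t=5: g(5,-5)=1 g(5,-3)=5 g(5,-1)=10 g(5,1)=10 g(5,3)=4
t=6: g(6,-6)=1 g(6,-4)=6 g(6,-2)=15 g(6,0)=20 g(6,2)=14
t=7: g(7,-7)=1 g(7,-5)=7 g(7,-3)=21 g(7,-1)=35 g(7,1)=34 g(7,3)=14
t=8: g(8,-8)=1 g(8,-6)=8 g(8,-4)=28 g(8,-2)=56 g(8,0)=69 g(8,2)=48
t=9: g(9,-9)=1 g(9,-7)=9 g(9,-5)=36 g(9,-3)=84 g(9,-1)=125 g(9,1)=117 g(9,3)=48
t=10: g(10,-10)=1 g(10,-8)=10 g(10,-6)=45 g(10,-4)=120 g(10,-2)=209 g(10,0)=242 g(10,2)=165
Paths never hitting 4: Σ_s g(10,s) = 792
Paths hitting 4: 2^10 - 792 = 232
P = 232/1024 = 29/128

Answer: 29/128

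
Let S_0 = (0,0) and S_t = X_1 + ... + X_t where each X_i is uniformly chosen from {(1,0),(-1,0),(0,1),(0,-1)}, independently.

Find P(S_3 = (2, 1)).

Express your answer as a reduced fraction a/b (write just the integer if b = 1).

Let h be the number of horizontal steps (so 3-h are vertical). To end at (2,1) need (h+2)/2 right-steps and ((3-h)+1)/2 up-steps.
Sum over h with 2 ≤ h ≤ 2, h ≡ 0 (mod 2), 3-h ≡ 1 (mod 2):
h=2: C(3,2)·C(2,2)·C(1,1) = 3·1·1 = 3
Total favorable: 3
Total paths: 4^3 = 64
P = 3/64 = 3/64

Answer: 3/64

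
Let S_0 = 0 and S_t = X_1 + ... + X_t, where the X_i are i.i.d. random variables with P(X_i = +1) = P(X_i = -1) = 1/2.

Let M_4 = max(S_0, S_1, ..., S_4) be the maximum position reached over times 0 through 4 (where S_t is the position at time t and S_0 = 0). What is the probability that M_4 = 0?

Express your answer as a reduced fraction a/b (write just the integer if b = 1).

Answer: 3/8

Derivation:
Let M_4 = max(S_0,...,S_4). Use the reflection principle: for j ≥ 1, #{paths with M_4 ≥ j} = #{S_4 ≥ j} + #{S_4 ≥ j+1}.
P(M_4 ≥ 0) = 1 since S_0 = 0, so #{M_4 ≥ 0} = 16.
#{M_4 ≥ 1} = #{S_4 ≥ 1} + #{S_4 ≥ 2} = 5 + 5 = 10.
#{M_4 = 0} = 16 - 10 = 6.
P(M_4 = 0) = 6/16 = 3/8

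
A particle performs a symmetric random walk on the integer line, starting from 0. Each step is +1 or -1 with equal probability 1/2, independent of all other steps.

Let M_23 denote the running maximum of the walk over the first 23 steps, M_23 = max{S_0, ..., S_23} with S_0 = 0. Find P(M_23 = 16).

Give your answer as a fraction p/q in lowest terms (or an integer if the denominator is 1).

Answer: 1771/8388608

Derivation:
Let M_23 = max(S_0,...,S_23). Use the reflection principle: for j ≥ 1, #{paths with M_23 ≥ j} = #{S_23 ≥ j} + #{S_23 ≥ j+1}.
By reflection, #{M_23 ≥ 16} = #{S_23 ≥ 16} + #{S_23 ≥ 17} = 2048 + 2048 = 4096.
#{M_23 ≥ 17} = #{S_23 ≥ 17} + #{S_23 ≥ 18} = 2048 + 277 = 2325.
#{M_23 = 16} = 4096 - 2325 = 1771.
P(M_23 = 16) = 1771/8388608 = 1771/8388608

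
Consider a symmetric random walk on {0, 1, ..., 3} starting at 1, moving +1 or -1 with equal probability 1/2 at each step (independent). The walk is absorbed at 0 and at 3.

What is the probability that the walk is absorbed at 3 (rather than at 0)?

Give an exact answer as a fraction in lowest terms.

Symmetric walk (p = 1/2): the harmonic-function argument gives P(hit 3 before 0 | start at 1) = a/N.
P = 1/3 = 1/3

Answer: 1/3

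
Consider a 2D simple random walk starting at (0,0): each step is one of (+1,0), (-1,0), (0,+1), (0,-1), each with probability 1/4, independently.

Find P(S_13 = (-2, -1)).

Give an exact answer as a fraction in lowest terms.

Answer: 552123/16777216

Derivation:
Let h be the number of horizontal steps (so 13-h are vertical). To end at (-2,-1) need (h-2)/2 right-steps and ((13-h)-1)/2 up-steps.
Sum over h with 2 ≤ h ≤ 12, h ≡ 0 (mod 2), 13-h ≡ 1 (mod 2):
h=2: C(13,2)·C(2,0)·C(11,5) = 78·1·462 = 36036
h=4: C(13,4)·C(4,1)·C(9,4) = 715·4·126 = 360360
h=6: C(13,6)·C(6,2)·C(7,3) = 1716·15·35 = 900900
h=8: C(13,8)·C(8,3)·C(5,2) = 1287·56·10 = 720720
h=10: C(13,10)·C(10,4)·C(3,1) = 286·210·3 = 180180
h=12: C(13,12)·C(12,5)·C(1,0) = 13·792·1 = 10296
Total favorable: 2208492
Total paths: 4^13 = 67108864
P = 2208492/67108864 = 552123/16777216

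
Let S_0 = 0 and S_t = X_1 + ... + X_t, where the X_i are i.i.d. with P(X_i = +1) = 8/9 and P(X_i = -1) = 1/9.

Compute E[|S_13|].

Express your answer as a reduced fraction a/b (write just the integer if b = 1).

Answer: 951935998559/94143178827

Derivation:
S_13 takes values m ≡ 1 (mod 2) with |m| ≤ 13; P(S_13=m) = C(13,(13+m)/2) · (8/9)^((13+m)/2) · (1/9)^((13-m)/2).
Distribution: P(S=-13)=1/2541865828329, P(S=-11)=104/2541865828329, P(S=-9)=1664/847288609443, P(S=-7)=146432/2541865828329, P(S=-5)=2928640/2541865828329, P(S=-3)=4685824/282429536481, P(S=-1)=149946368/847288609443, P(S=1)=1199570944/847288609443, P(S=3)=2399141888/282429536481, P(S=5)=95965675520/2541865828329, P(S=7)=307090161664/2541865828329, P(S=9)=223338299392/847288609443, P(S=11)=893353197568/2541865828329, P(S=13)=549755813888/2541865828329
E[|S_13|] = Σ_m |m|·P(S_13=m) = 951935998559/94143178827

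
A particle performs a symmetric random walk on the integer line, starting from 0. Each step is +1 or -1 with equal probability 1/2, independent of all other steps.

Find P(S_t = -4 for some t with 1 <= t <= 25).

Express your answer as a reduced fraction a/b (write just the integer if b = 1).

Count via complement. Let g(t,s) = #length-t paths at position s with S_1..S_t all ≠ -4.
g(t,s) = g(t-1,s-1) + g(t-1,s+1) for s ≠ -4; g(t,-4) = 0.
t=0: g(0,0)=1
t=1: g(1,-1)=1 g(1,1)=1
t=2: g(2,-2)=1 g(2,0)=2 g(2,2)=1
t=3: g(3,-3)=1 g(3,-1)=3 g(3,1)=3 g(3,3)=1
t=4: g(4,-2)=4 g(4,0)=6 g(4,2)=4 g(4,4)=1
t=5: g(5,-3)=4 g(5,-1)=10 g(5,1)=10 g(5,3)=5 g(5,5)=1
t=6: g(6,-2)=14 g(6,0)=20 g(6,2)=15 g(6,4)=6 g(6,6)=1
t=7: g(7,-3)=14 g(7,-1)=34 g(7,1)=35 g(7,3)=21 g(7,5)=7 g(7,7)=1
t=8: g(8,-2)=48 g(8,0)=69 g(8,2)=56 g(8,4)=28 g(8,6)=8 g(8,8)=1
t=9: g(9,-3)=48 g(9,-1)=117 g(9,1)=125 g(9,3)=84 g(9,5)=36 g(9,7)=9 g(9,9)=1
t=10: g(10,-2)=165 g(10,0)=242 g(10,2)=209 g(10,4)=120 g(10,6)=45 g(10,8)=10 g(10,10)=1
t=11: g(11,-3)=165 g(11,-1)=407 g(11,1)=451 g(11,3)=329 g(11,5)=165 g(11,7)=55 g(11,9)=11 g(11,11)=1
t=12: g(12,-2)=572 g(12,0)=858 g(12,2)=780 g(12,4)=494 g(12,6)=220 g(12,8)=66 g(12,10)=12 g(12,12)=1
t=13: g(13,-3)=572 g(13,-1)=1430 g(13,1)=1638 g(13,3)=1274 g(13,5)=714 g(13,7)=286 g(13,9)=78 g(13,11)=13 g(13,13)=1
t=14: g(14,-2)=2002 g(14,0)=3068 g(14,2)=2912 g(14,4)=1988 g(14,6)=1000 g(14,8)=364 g(14,10)=91 g(14,12)=14 g(14,14)=1
t=15: g(15,-3)=2002 g(15,-1)=5070 g(15,1)=5980 g(15,3)=4900 g(15,5)=2988 g(15,7)=1364 g(15,9)=455 g(15,11)=105 g(15,13)=15 g(15,15)=1
t=16: g(16,-2)=7072 g(16,0)=11050 g(16,2)=10880 g(16,4)=7888 g(16,6)=4352 g(16,8)=1819 g(16,10)=560 g(16,12)=120 g(16,14)=16 g(16,16)=1
t=17: g(17,-3)=7072 g(17,-1)=18122 g(17,1)=21930 g(17,3)=18768 g(17,5)=12240 g(17,7)=6171 g(17,9)=2379 g(17,11)=680 g(17,13)=136 g(17,15)=17 g(17,17)=1
t=18: g(18,-2)=25194 g(18,0)=40052 g(18,2)=40698 g(18,4)=31008 g(18,6)=18411 g(18,8)=8550 g(18,10)=3059 g(18,12)=816 g(18,14)=153 g(18,16)=18 g(18,18)=1
t=19: g(19,-3)=25194 g(19,-1)=65246 g(19,1)=80750 g(19,3)=71706 g(19,5)=49419 g(19,7)=26961 g(19,9)=11609 g(19,11)=3875 g(19,13)=969 g(19,15)=171 g(19,17)=19 g(19,19)=1
t=20: g(20,-2)=90440 g(20,0)=145996 g(20,2)=152456 g(20,4)=121125 g(20,6)=76380 g(20,8)=38570 g(20,10)=15484 g(20,12)=4844 g(20,14)=1140 g(20,16)=190 g(20,18)=20 g(20,20)=1
t=21: g(21,-3)=90440 g(21,-1)=236436 g(21,1)=298452 g(21,3)=273581 g(21,5)=197505 g(21,7)=114950 g(21,9)=54054 g(21,11)=20328 g(21,13)=5984 g(21,15)=1330 g(21,17)=210 g(21,19)=21 g(21,21)=1
t=22: g(22,-2)=326876 g(22,0)=534888 g(22,2)=572033 g(22,4)=471086 g(22,6)=312455 g(22,8)=169004 g(22,10)=74382 g(22,12)=26312 g(22,14)=7314 g(22,16)=1540 g(22,18)=231 g(22,20)=22 g(22,22)=1
t=23: g(23,-3)=326876 g(23,-1)=861764 g(23,1)=1106921 g(23,3)=1043119 g(23,5)=783541 g(23,7)=481459 g(23,9)=243386 g(23,11)=100694 g(23,13)=33626 g(23,15)=8854 g(23,17)=1771 g(23,19)=253 g(23,21)=23 g(23,23)=1
t=24: g(24,-2)=1188640 g(24,0)=1968685 g(24,2)=2150040 g(24,4)=1826660 g(24,6)=1265000 g(24,8)=724845 g(24,10)=344080 g(24,12)=134320 g(24,14)=42480 g(24,16)=10625 g(24,18)=2024 g(24,20)=276 g(24,22)=24 g(24,24)=1
t=25: g(25,-3)=1188640 g(25,-1)=3157325 g(25,1)=4118725 g(25,3)=3976700 g(25,5)=3091660 g(25,7)=1989845 g(25,9)=1068925 g(25,11)=478400 g(25,13)=176800 g(25,15)=53105 g(25,17)=12649 g(25,19)=2300 g(25,21)=300 g(25,23)=25 g(25,25)=1
Paths never hitting -4: Σ_s g(25,s) = 19315400
Paths hitting -4: 2^25 - 19315400 = 14239032
P = 14239032/33554432 = 1779879/4194304

Answer: 1779879/4194304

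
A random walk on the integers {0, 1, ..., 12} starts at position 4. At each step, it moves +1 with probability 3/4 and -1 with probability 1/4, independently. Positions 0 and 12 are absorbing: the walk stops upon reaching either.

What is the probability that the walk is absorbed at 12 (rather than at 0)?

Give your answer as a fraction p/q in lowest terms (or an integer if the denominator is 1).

Answer: 6561/6643

Derivation:
Biased walk: p = 3/4, q = 1/4, r = q/p = 1/3
Gambler's ruin: P(hit 12 before 0 | start at 4) = (1 - r^a)/(1 - r^N)
r^4 = 1/81; r^12 = 1/531441
P = (1 - 1/81) / (1 - 1/531441) = 80/81 / 531440/531441 = 6561/6643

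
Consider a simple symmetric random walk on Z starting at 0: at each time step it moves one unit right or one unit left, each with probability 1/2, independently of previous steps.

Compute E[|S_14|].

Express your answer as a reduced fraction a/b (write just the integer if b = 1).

S_14 takes values m ≡ 0 (mod 2) with |m| ≤ 14; P(S_14=m) = C(14,(14+m)/2)/2^14.
Total paths: 2^14 = 16384
Distribution: P(S=-14)=1/16384, P(S=-12)=14/16384, P(S=-10)=91/16384, P(S=-8)=364/16384, P(S=-6)=1001/16384, P(S=-4)=2002/16384, P(S=-2)=3003/16384, P(S=0)=3432/16384, P(S=2)=3003/16384, P(S=4)=2002/16384, P(S=6)=1001/16384, P(S=8)=364/16384, P(S=10)=91/16384, P(S=12)=14/16384, P(S=14)=1/16384
E[|S_14|] = Σ_m |m|·P(S_14=m) = 48048/16384 = 3003/1024

Answer: 3003/1024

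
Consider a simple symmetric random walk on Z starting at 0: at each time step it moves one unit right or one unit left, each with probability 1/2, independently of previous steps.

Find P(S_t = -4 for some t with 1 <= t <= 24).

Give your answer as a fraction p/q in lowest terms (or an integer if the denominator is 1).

Answer: 1779879/4194304

Derivation:
Count via complement. Let g(t,s) = #length-t paths at position s with S_1..S_t all ≠ -4.
g(t,s) = g(t-1,s-1) + g(t-1,s+1) for s ≠ -4; g(t,-4) = 0.
t=0: g(0,0)=1
t=1: g(1,-1)=1 g(1,1)=1
t=2: g(2,-2)=1 g(2,0)=2 g(2,2)=1
t=3: g(3,-3)=1 g(3,-1)=3 g(3,1)=3 g(3,3)=1
t=4: g(4,-2)=4 g(4,0)=6 g(4,2)=4 g(4,4)=1
t=5: g(5,-3)=4 g(5,-1)=10 g(5,1)=10 g(5,3)=5 g(5,5)=1
t=6: g(6,-2)=14 g(6,0)=20 g(6,2)=15 g(6,4)=6 g(6,6)=1
t=7: g(7,-3)=14 g(7,-1)=34 g(7,1)=35 g(7,3)=21 g(7,5)=7 g(7,7)=1
t=8: g(8,-2)=48 g(8,0)=69 g(8,2)=56 g(8,4)=28 g(8,6)=8 g(8,8)=1
t=9: g(9,-3)=48 g(9,-1)=117 g(9,1)=125 g(9,3)=84 g(9,5)=36 g(9,7)=9 g(9,9)=1
t=10: g(10,-2)=165 g(10,0)=242 g(10,2)=209 g(10,4)=120 g(10,6)=45 g(10,8)=10 g(10,10)=1
t=11: g(11,-3)=165 g(11,-1)=407 g(11,1)=451 g(11,3)=329 g(11,5)=165 g(11,7)=55 g(11,9)=11 g(11,11)=1
t=12: g(12,-2)=572 g(12,0)=858 g(12,2)=780 g(12,4)=494 g(12,6)=220 g(12,8)=66 g(12,10)=12 g(12,12)=1
t=13: g(13,-3)=572 g(13,-1)=1430 g(13,1)=1638 g(13,3)=1274 g(13,5)=714 g(13,7)=286 g(13,9)=78 g(13,11)=13 g(13,13)=1
t=14: g(14,-2)=2002 g(14,0)=3068 g(14,2)=2912 g(14,4)=1988 g(14,6)=1000 g(14,8)=364 g(14,10)=91 g(14,12)=14 g(14,14)=1
t=15: g(15,-3)=2002 g(15,-1)=5070 g(15,1)=5980 g(15,3)=4900 g(15,5)=2988 g(15,7)=1364 g(15,9)=455 g(15,11)=105 g(15,13)=15 g(15,15)=1
t=16: g(16,-2)=7072 g(16,0)=11050 g(16,2)=10880 g(16,4)=7888 g(16,6)=4352 g(16,8)=1819 g(16,10)=560 g(16,12)=120 g(16,14)=16 g(16,16)=1
t=17: g(17,-3)=7072 g(17,-1)=18122 g(17,1)=21930 g(17,3)=18768 g(17,5)=12240 g(17,7)=6171 g(17,9)=2379 g(17,11)=680 g(17,13)=136 g(17,15)=17 g(17,17)=1
t=18: g(18,-2)=25194 g(18,0)=40052 g(18,2)=40698 g(18,4)=31008 g(18,6)=18411 g(18,8)=8550 g(18,10)=3059 g(18,12)=816 g(18,14)=153 g(18,16)=18 g(18,18)=1
t=19: g(19,-3)=25194 g(19,-1)=65246 g(19,1)=80750 g(19,3)=71706 g(19,5)=49419 g(19,7)=26961 g(19,9)=11609 g(19,11)=3875 g(19,13)=969 g(19,15)=171 g(19,17)=19 g(19,19)=1
t=20: g(20,-2)=90440 g(20,0)=145996 g(20,2)=152456 g(20,4)=121125 g(20,6)=76380 g(20,8)=38570 g(20,10)=15484 g(20,12)=4844 g(20,14)=1140 g(20,16)=190 g(20,18)=20 g(20,20)=1
t=21: g(21,-3)=90440 g(21,-1)=236436 g(21,1)=298452 g(21,3)=273581 g(21,5)=197505 g(21,7)=114950 g(21,9)=54054 g(21,11)=20328 g(21,13)=5984 g(21,15)=1330 g(21,17)=210 g(21,19)=21 g(21,21)=1
t=22: g(22,-2)=326876 g(22,0)=534888 g(22,2)=572033 g(22,4)=471086 g(22,6)=312455 g(22,8)=169004 g(22,10)=74382 g(22,12)=26312 g(22,14)=7314 g(22,16)=1540 g(22,18)=231 g(22,20)=22 g(22,22)=1
t=23: g(23,-3)=326876 g(23,-1)=861764 g(23,1)=1106921 g(23,3)=1043119 g(23,5)=783541 g(23,7)=481459 g(23,9)=243386 g(23,11)=100694 g(23,13)=33626 g(23,15)=8854 g(23,17)=1771 g(23,19)=253 g(23,21)=23 g(23,23)=1
t=24: g(24,-2)=1188640 g(24,0)=1968685 g(24,2)=2150040 g(24,4)=1826660 g(24,6)=1265000 g(24,8)=724845 g(24,10)=344080 g(24,12)=134320 g(24,14)=42480 g(24,16)=10625 g(24,18)=2024 g(24,20)=276 g(24,22)=24 g(24,24)=1
Paths never hitting -4: Σ_s g(24,s) = 9657700
Paths hitting -4: 2^24 - 9657700 = 7119516
P = 7119516/16777216 = 1779879/4194304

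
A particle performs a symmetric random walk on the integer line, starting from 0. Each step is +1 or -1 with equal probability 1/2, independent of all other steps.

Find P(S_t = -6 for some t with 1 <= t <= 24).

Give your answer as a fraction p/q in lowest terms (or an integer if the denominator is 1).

Answer: 962689/4194304

Derivation:
Count via complement. Let g(t,s) = #length-t paths at position s with S_1..S_t all ≠ -6.
g(t,s) = g(t-1,s-1) + g(t-1,s+1) for s ≠ -6; g(t,-6) = 0.
t=0: g(0,0)=1
t=1: g(1,-1)=1 g(1,1)=1
t=2: g(2,-2)=1 g(2,0)=2 g(2,2)=1
t=3: g(3,-3)=1 g(3,-1)=3 g(3,1)=3 g(3,3)=1
t=4: g(4,-4)=1 g(4,-2)=4 g(4,0)=6 g(4,2)=4 g(4,4)=1
t=5: g(5,-5)=1 g(5,-3)=5 g(5,-1)=10 g(5,1)=10 g(5,3)=5 g(5,5)=1
t=6: g(6,-4)=6 g(6,-2)=15 g(6,0)=20 g(6,2)=15 g(6,4)=6 g(6,6)=1
t=7: g(7,-5)=6 g(7,-3)=21 g(7,-1)=35 g(7,1)=35 g(7,3)=21 g(7,5)=7 g(7,7)=1
t=8: g(8,-4)=27 g(8,-2)=56 g(8,0)=70 g(8,2)=56 g(8,4)=28 g(8,6)=8 g(8,8)=1
t=9: g(9,-5)=27 g(9,-3)=83 g(9,-1)=126 g(9,1)=126 g(9,3)=84 g(9,5)=36 g(9,7)=9 g(9,9)=1
t=10: g(10,-4)=110 g(10,-2)=209 g(10,0)=252 g(10,2)=210 g(10,4)=120 g(10,6)=45 g(10,8)=10 g(10,10)=1
t=11: g(11,-5)=110 g(11,-3)=319 g(11,-1)=461 g(11,1)=462 g(11,3)=330 g(11,5)=165 g(11,7)=55 g(11,9)=11 g(11,11)=1
t=12: g(12,-4)=429 g(12,-2)=780 g(12,0)=923 g(12,2)=792 g(12,4)=495 g(12,6)=220 g(12,8)=66 g(12,10)=12 g(12,12)=1
t=13: g(13,-5)=429 g(13,-3)=1209 g(13,-1)=1703 g(13,1)=1715 g(13,3)=1287 g(13,5)=715 g(13,7)=286 g(13,9)=78 g(13,11)=13 g(13,13)=1
t=14: g(14,-4)=1638 g(14,-2)=2912 g(14,0)=3418 g(14,2)=3002 g(14,4)=2002 g(14,6)=1001 g(14,8)=364 g(14,10)=91 g(14,12)=14 g(14,14)=1
t=15: g(15,-5)=1638 g(15,-3)=4550 g(15,-1)=6330 g(15,1)=6420 g(15,3)=5004 g(15,5)=3003 g(15,7)=1365 g(15,9)=455 g(15,11)=105 g(15,13)=15 g(15,15)=1
t=16: g(16,-4)=6188 g(16,-2)=10880 g(16,0)=12750 g(16,2)=11424 g(16,4)=8007 g(16,6)=4368 g(16,8)=1820 g(16,10)=560 g(16,12)=120 g(16,14)=16 g(16,16)=1
t=17: g(17,-5)=6188 g(17,-3)=17068 g(17,-1)=23630 g(17,1)=24174 g(17,3)=19431 g(17,5)=12375 g(17,7)=6188 g(17,9)=2380 g(17,11)=680 g(17,13)=136 g(17,15)=17 g(17,17)=1
t=18: g(18,-4)=23256 g(18,-2)=40698 g(18,0)=47804 g(18,2)=43605 g(18,4)=31806 g(18,6)=18563 g(18,8)=8568 g(18,10)=3060 g(18,12)=816 g(18,14)=153 g(18,16)=18 g(18,18)=1
t=19: g(19,-5)=23256 g(19,-3)=63954 g(19,-1)=88502 g(19,1)=91409 g(19,3)=75411 g(19,5)=50369 g(19,7)=27131 g(19,9)=11628 g(19,11)=3876 g(19,13)=969 g(19,15)=171 g(19,17)=19 g(19,19)=1
t=20: g(20,-4)=87210 g(20,-2)=152456 g(20,0)=179911 g(20,2)=166820 g(20,4)=125780 g(20,6)=77500 g(20,8)=38759 g(20,10)=15504 g(20,12)=4845 g(20,14)=1140 g(20,16)=190 g(20,18)=20 g(20,20)=1
t=21: g(21,-5)=87210 g(21,-3)=239666 g(21,-1)=332367 g(21,1)=346731 g(21,3)=292600 g(21,5)=203280 g(21,7)=116259 g(21,9)=54263 g(21,11)=20349 g(21,13)=5985 g(21,15)=1330 g(21,17)=210 g(21,19)=21 g(21,21)=1
t=22: g(22,-4)=326876 g(22,-2)=572033 g(22,0)=679098 g(22,2)=639331 g(22,4)=495880 g(22,6)=319539 g(22,8)=170522 g(22,10)=74612 g(22,12)=26334 g(22,14)=7315 g(22,16)=1540 g(22,18)=231 g(22,20)=22 g(22,22)=1
t=23: g(23,-5)=326876 g(23,-3)=898909 g(23,-1)=1251131 g(23,1)=1318429 g(23,3)=1135211 g(23,5)=815419 g(23,7)=490061 g(23,9)=245134 g(23,11)=100946 g(23,13)=33649 g(23,15)=8855 g(23,17)=1771 g(23,19)=253 g(23,21)=23 g(23,23)=1
t=24: g(24,-4)=1225785 g(24,-2)=2150040 g(24,0)=2569560 g(24,2)=2453640 g(24,4)=1950630 g(24,6)=1305480 g(24,8)=735195 g(24,10)=346080 g(24,12)=134595 g(24,14)=42504 g(24,16)=10626 g(24,18)=2024 g(24,20)=276 g(24,22)=24 g(24,24)=1
Paths never hitting -6: Σ_s g(24,s) = 12926460
Paths hitting -6: 2^24 - 12926460 = 3850756
P = 3850756/16777216 = 962689/4194304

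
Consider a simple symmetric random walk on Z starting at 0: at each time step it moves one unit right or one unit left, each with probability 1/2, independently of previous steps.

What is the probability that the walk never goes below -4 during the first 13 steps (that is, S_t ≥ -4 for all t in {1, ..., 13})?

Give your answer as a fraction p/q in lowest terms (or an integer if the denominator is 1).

Answer: 6721/8192

Derivation:
Let f(t,s) = #length-t paths at position s with S_1..S_t all ≥ -4.
f(t,s) = f(t-1,s-1) + f(t-1,s+1) for s ≥ -4; f(t,s) = 0 for s < -4.
t=0: f(0,0)=1
t=1: f(1,-1)=1 f(1,1)=1
t=2: f(2,-2)=1 f(2,0)=2 f(2,2)=1
t=3: f(3,-3)=1 f(3,-1)=3 f(3,1)=3 f(3,3)=1
t=4: f(4,-4)=1 f(4,-2)=4 f(4,0)=6 f(4,2)=4 f(4,4)=1
t=5: f(5,-3)=5 f(5,-1)=10 f(5,1)=10 f(5,3)=5 f(5,5)=1
t=6: f(6,-4)=5 f(6,-2)=15 f(6,0)=20 f(6,2)=15 f(6,4)=6 f(6,6)=1
t=7: f(7,-3)=20 f(7,-1)=35 f(7,1)=35 f(7,3)=21 f(7,5)=7 f(7,7)=1
t=8: f(8,-4)=20 f(8,-2)=55 f(8,0)=70 f(8,2)=56 f(8,4)=28 f(8,6)=8 f(8,8)=1
t=9: f(9,-3)=75 f(9,-1)=125 f(9,1)=126 f(9,3)=84 f(9,5)=36 f(9,7)=9 f(9,9)=1
t=10: f(10,-4)=75 f(10,-2)=200 f(10,0)=251 f(10,2)=210 f(10,4)=120 f(10,6)=45 f(10,8)=10 f(10,10)=1
t=11: f(11,-3)=275 f(11,-1)=451 f(11,1)=461 f(11,3)=330 f(11,5)=165 f(11,7)=55 f(11,9)=11 f(11,11)=1
t=12: f(12,-4)=275 f(12,-2)=726 f(12,0)=912 f(12,2)=791 f(12,4)=495 f(12,6)=220 f(12,8)=66 f(12,10)=12 f(12,12)=1
t=13: f(13,-3)=1001 f(13,-1)=1638 f(13,1)=1703 f(13,3)=1286 f(13,5)=715 f(13,7)=286 f(13,9)=78 f(13,11)=13 f(13,13)=1
Σ_s f(13,s) = 6721
P = 6721/8192 = 6721/8192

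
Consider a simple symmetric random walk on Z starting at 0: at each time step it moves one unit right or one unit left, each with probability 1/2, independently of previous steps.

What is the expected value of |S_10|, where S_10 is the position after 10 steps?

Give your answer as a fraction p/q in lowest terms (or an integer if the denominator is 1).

Answer: 315/128

Derivation:
S_10 takes values m ≡ 0 (mod 2) with |m| ≤ 10; P(S_10=m) = C(10,(10+m)/2)/2^10.
Total paths: 2^10 = 1024
Distribution: P(S=-10)=1/1024, P(S=-8)=10/1024, P(S=-6)=45/1024, P(S=-4)=120/1024, P(S=-2)=210/1024, P(S=0)=252/1024, P(S=2)=210/1024, P(S=4)=120/1024, P(S=6)=45/1024, P(S=8)=10/1024, P(S=10)=1/1024
E[|S_10|] = Σ_m |m|·P(S_10=m) = 2520/1024 = 315/128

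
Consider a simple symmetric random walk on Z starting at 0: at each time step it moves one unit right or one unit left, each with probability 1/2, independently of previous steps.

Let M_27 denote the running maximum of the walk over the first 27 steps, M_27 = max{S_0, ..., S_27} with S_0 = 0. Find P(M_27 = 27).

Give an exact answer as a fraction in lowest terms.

Let M_27 = max(S_0,...,S_27). Use the reflection principle: for j ≥ 1, #{paths with M_27 ≥ j} = #{S_27 ≥ j} + #{S_27 ≥ j+1}.
By reflection, #{M_27 ≥ 27} = #{S_27 ≥ 27} + #{S_27 ≥ 28} = 1 + 0 = 1.
#{M_27 ≥ 28} = #{S_27 ≥ 28} + #{S_27 ≥ 29} = 0 + 0 = 0.
#{M_27 = 27} = 1 - 0 = 1.
P(M_27 = 27) = 1/134217728 = 1/134217728

Answer: 1/134217728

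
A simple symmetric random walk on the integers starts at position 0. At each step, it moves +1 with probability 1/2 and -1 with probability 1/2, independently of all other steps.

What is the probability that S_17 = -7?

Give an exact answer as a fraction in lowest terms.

Answer: 1547/32768

Derivation:
To reach position -7 after 17 steps: need 5 steps of +1 and 12 of -1.
Favorable paths: C(17,5) = 6188
Total paths: 2^17 = 131072
P = 6188/131072 = 1547/32768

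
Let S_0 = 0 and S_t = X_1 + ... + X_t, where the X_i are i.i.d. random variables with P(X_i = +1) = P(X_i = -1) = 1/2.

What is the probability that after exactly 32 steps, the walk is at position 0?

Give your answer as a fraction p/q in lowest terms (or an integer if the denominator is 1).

To return to 0 after 32 steps: need exactly 16 steps of +1 and 16 of -1.
Favorable paths: C(32,16) = 601080390
Total paths: 2^32 = 4294967296
P = 601080390/4294967296 = 300540195/2147483648

Answer: 300540195/2147483648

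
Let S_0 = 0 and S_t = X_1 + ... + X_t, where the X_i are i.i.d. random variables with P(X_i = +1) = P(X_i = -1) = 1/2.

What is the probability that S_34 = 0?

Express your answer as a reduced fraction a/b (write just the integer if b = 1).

Answer: 583401555/4294967296

Derivation:
To return to 0 after 34 steps: need exactly 17 steps of +1 and 17 of -1.
Favorable paths: C(34,17) = 2333606220
Total paths: 2^34 = 17179869184
P = 2333606220/17179869184 = 583401555/4294967296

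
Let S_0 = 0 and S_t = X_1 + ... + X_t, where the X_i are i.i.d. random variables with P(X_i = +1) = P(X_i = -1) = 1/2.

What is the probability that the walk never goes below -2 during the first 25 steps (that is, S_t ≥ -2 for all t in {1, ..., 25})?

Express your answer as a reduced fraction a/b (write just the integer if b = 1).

Let f(t,s) = #length-t paths at position s with S_1..S_t all ≥ -2.
f(t,s) = f(t-1,s-1) + f(t-1,s+1) for s ≥ -2; f(t,s) = 0 for s < -2.
t=0: f(0,0)=1
t=1: f(1,-1)=1 f(1,1)=1
t=2: f(2,-2)=1 f(2,0)=2 f(2,2)=1
t=3: f(3,-1)=3 f(3,1)=3 f(3,3)=1
t=4: f(4,-2)=3 f(4,0)=6 f(4,2)=4 f(4,4)=1
t=5: f(5,-1)=9 f(5,1)=10 f(5,3)=5 f(5,5)=1
t=6: f(6,-2)=9 f(6,0)=19 f(6,2)=15 f(6,4)=6 f(6,6)=1
t=7: f(7,-1)=28 f(7,1)=34 f(7,3)=21 f(7,5)=7 f(7,7)=1
t=8: f(8,-2)=28 f(8,0)=62 f(8,2)=55 f(8,4)=28 f(8,6)=8 f(8,8)=1
t=9: f(9,-1)=90 f(9,1)=117 f(9,3)=83 f(9,5)=36 f(9,7)=9 f(9,9)=1
t=10: f(10,-2)=90 f(10,0)=207 f(10,2)=200 f(10,4)=119 f(10,6)=45 f(10,8)=10 f(10,10)=1
t=11: f(11,-1)=297 f(11,1)=407 f(11,3)=319 f(11,5)=164 f(11,7)=55 f(11,9)=11 f(11,11)=1
t=12: f(12,-2)=297 f(12,0)=704 f(12,2)=726 f(12,4)=483 f(12,6)=219 f(12,8)=66 f(12,10)=12 f(12,12)=1
t=13: f(13,-1)=1001 f(13,1)=1430 f(13,3)=1209 f(13,5)=702 f(13,7)=285 f(13,9)=78 f(13,11)=13 f(13,13)=1
t=14: f(14,-2)=1001 f(14,0)=2431 f(14,2)=2639 f(14,4)=1911 f(14,6)=987 f(14,8)=363 f(14,10)=91 f(14,12)=14 f(14,14)=1
t=15: f(15,-1)=3432 f(15,1)=5070 f(15,3)=4550 f(15,5)=2898 f(15,7)=1350 f(15,9)=454 f(15,11)=105 f(15,13)=15 f(15,15)=1
t=16: f(16,-2)=3432 f(16,0)=8502 f(16,2)=9620 f(16,4)=7448 f(16,6)=4248 f(16,8)=1804 f(16,10)=559 f(16,12)=120 f(16,14)=16 f(16,16)=1
t=17: f(17,-1)=11934 f(17,1)=18122 f(17,3)=17068 f(17,5)=11696 f(17,7)=6052 f(17,9)=2363 f(17,11)=679 f(17,13)=136 f(17,15)=17 f(17,17)=1
t=18: f(18,-2)=11934 f(18,0)=30056 f(18,2)=35190 f(18,4)=28764 f(18,6)=17748 f(18,8)=8415 f(18,10)=3042 f(18,12)=815 f(18,14)=153 f(18,16)=18 f(18,18)=1
t=19: f(19,-1)=41990 f(19,1)=65246 f(19,3)=63954 f(19,5)=46512 f(19,7)=26163 f(19,9)=11457 f(19,11)=3857 f(19,13)=968 f(19,15)=171 f(19,17)=19 f(19,19)=1
t=20: f(20,-2)=41990 f(20,0)=107236 f(20,2)=129200 f(20,4)=110466 f(20,6)=72675 f(20,8)=37620 f(20,10)=15314 f(20,12)=4825 f(20,14)=1139 f(20,16)=190 f(20,18)=20 f(20,20)=1
t=21: f(21,-1)=149226 f(21,1)=236436 f(21,3)=239666 f(21,5)=183141 f(21,7)=110295 f(21,9)=52934 f(21,11)=20139 f(21,13)=5964 f(21,15)=1329 f(21,17)=210 f(21,19)=21 f(21,21)=1
t=22: f(22,-2)=149226 f(22,0)=385662 f(22,2)=476102 f(22,4)=422807 f(22,6)=293436 f(22,8)=163229 f(22,10)=73073 f(22,12)=26103 f(22,14)=7293 f(22,16)=1539 f(22,18)=231 f(22,20)=22 f(22,22)=1
t=23: f(23,-1)=534888 f(23,1)=861764 f(23,3)=898909 f(23,5)=716243 f(23,7)=456665 f(23,9)=236302 f(23,11)=99176 f(23,13)=33396 f(23,15)=8832 f(23,17)=1770 f(23,19)=253 f(23,21)=23 f(23,23)=1
t=24: f(24,-2)=534888 f(24,0)=1396652 f(24,2)=1760673 f(24,4)=1615152 f(24,6)=1172908 f(24,8)=692967 f(24,10)=335478 f(24,12)=132572 f(24,14)=42228 f(24,16)=10602 f(24,18)=2023 f(24,20)=276 f(24,22)=24 f(24,24)=1
t=25: f(25,-1)=1931540 f(25,1)=3157325 f(25,3)=3375825 f(25,5)=2788060 f(25,7)=1865875 f(25,9)=1028445 f(25,11)=468050 f(25,13)=174800 f(25,15)=52830 f(25,17)=12625 f(25,19)=2299 f(25,21)=300 f(25,23)=25 f(25,25)=1
Σ_s f(25,s) = 14858000
P = 14858000/33554432 = 928625/2097152

Answer: 928625/2097152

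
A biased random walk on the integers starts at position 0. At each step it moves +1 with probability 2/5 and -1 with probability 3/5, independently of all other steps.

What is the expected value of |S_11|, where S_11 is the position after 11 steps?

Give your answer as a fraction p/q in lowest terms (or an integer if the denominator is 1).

Answer: 31585367/9765625

Derivation:
S_11 takes values m ≡ 1 (mod 2) with |m| ≤ 11; P(S_11=m) = C(11,(11+m)/2) · (2/5)^((11+m)/2) · (3/5)^((11-m)/2).
Distribution: P(S=-11)=177147/48828125, P(S=-9)=1299078/48828125, P(S=-7)=866052/9765625, P(S=-5)=1732104/9765625, P(S=-3)=2309472/9765625, P(S=-1)=10777536/48828125, P(S=1)=7185024/48828125, P(S=3)=684288/9765625, P(S=5)=228096/9765625, P(S=7)=50688/9765625, P(S=9)=33792/48828125, P(S=11)=2048/48828125
E[|S_11|] = Σ_m |m|·P(S_11=m) = 31585367/9765625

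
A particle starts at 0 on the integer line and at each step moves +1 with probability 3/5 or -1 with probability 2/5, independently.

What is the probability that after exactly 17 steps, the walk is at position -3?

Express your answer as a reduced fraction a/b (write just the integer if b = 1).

Answer: 43553562624/762939453125

Derivation:
To reach position -3 after 17 steps: need 7 steps of +1 and 10 steps of -1.
Number of such sequences: C(17,7) = 19448
Each has probability (3/5)^7 · (2/5)^10 = 2239488/762939453125
P = 19448 · 2239488/762939453125 = 43553562624/762939453125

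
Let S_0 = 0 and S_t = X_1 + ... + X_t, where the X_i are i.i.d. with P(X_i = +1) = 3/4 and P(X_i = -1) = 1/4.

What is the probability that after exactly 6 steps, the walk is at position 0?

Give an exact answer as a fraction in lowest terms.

To reach position 0 after 6 steps: need 3 steps of +1 and 3 steps of -1.
Number of such sequences: C(6,3) = 20
Each has probability (3/4)^3 · (1/4)^3 = 27/4096
P = 20 · 27/4096 = 135/1024

Answer: 135/1024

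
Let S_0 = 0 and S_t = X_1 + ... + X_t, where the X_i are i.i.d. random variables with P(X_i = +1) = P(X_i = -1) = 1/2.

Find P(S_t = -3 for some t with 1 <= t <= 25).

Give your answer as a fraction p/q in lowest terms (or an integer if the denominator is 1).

Count via complement. Let g(t,s) = #length-t paths at position s with S_1..S_t all ≠ -3.
g(t,s) = g(t-1,s-1) + g(t-1,s+1) for s ≠ -3; g(t,-3) = 0.
t=0: g(0,0)=1
t=1: g(1,-1)=1 g(1,1)=1
t=2: g(2,-2)=1 g(2,0)=2 g(2,2)=1
t=3: g(3,-1)=3 g(3,1)=3 g(3,3)=1
t=4: g(4,-2)=3 g(4,0)=6 g(4,2)=4 g(4,4)=1
t=5: g(5,-1)=9 g(5,1)=10 g(5,3)=5 g(5,5)=1
t=6: g(6,-2)=9 g(6,0)=19 g(6,2)=15 g(6,4)=6 g(6,6)=1
t=7: g(7,-1)=28 g(7,1)=34 g(7,3)=21 g(7,5)=7 g(7,7)=1
t=8: g(8,-2)=28 g(8,0)=62 g(8,2)=55 g(8,4)=28 g(8,6)=8 g(8,8)=1
t=9: g(9,-1)=90 g(9,1)=117 g(9,3)=83 g(9,5)=36 g(9,7)=9 g(9,9)=1
t=10: g(10,-2)=90 g(10,0)=207 g(10,2)=200 g(10,4)=119 g(10,6)=45 g(10,8)=10 g(10,10)=1
t=11: g(11,-1)=297 g(11,1)=407 g(11,3)=319 g(11,5)=164 g(11,7)=55 g(11,9)=11 g(11,11)=1
t=12: g(12,-2)=297 g(12,0)=704 g(12,2)=726 g(12,4)=483 g(12,6)=219 g(12,8)=66 g(12,10)=12 g(12,12)=1
t=13: g(13,-1)=1001 g(13,1)=1430 g(13,3)=1209 g(13,5)=702 g(13,7)=285 g(13,9)=78 g(13,11)=13 g(13,13)=1
t=14: g(14,-2)=1001 g(14,0)=2431 g(14,2)=2639 g(14,4)=1911 g(14,6)=987 g(14,8)=363 g(14,10)=91 g(14,12)=14 g(14,14)=1
t=15: g(15,-1)=3432 g(15,1)=5070 g(15,3)=4550 g(15,5)=2898 g(15,7)=1350 g(15,9)=454 g(15,11)=105 g(15,13)=15 g(15,15)=1
t=16: g(16,-2)=3432 g(16,0)=8502 g(16,2)=9620 g(16,4)=7448 g(16,6)=4248 g(16,8)=1804 g(16,10)=559 g(16,12)=120 g(16,14)=16 g(16,16)=1
t=17: g(17,-1)=11934 g(17,1)=18122 g(17,3)=17068 g(17,5)=11696 g(17,7)=6052 g(17,9)=2363 g(17,11)=679 g(17,13)=136 g(17,15)=17 g(17,17)=1
t=18: g(18,-2)=11934 g(18,0)=30056 g(18,2)=35190 g(18,4)=28764 g(18,6)=17748 g(18,8)=8415 g(18,10)=3042 g(18,12)=815 g(18,14)=153 g(18,16)=18 g(18,18)=1
t=19: g(19,-1)=41990 g(19,1)=65246 g(19,3)=63954 g(19,5)=46512 g(19,7)=26163 g(19,9)=11457 g(19,11)=3857 g(19,13)=968 g(19,15)=171 g(19,17)=19 g(19,19)=1
t=20: g(20,-2)=41990 g(20,0)=107236 g(20,2)=129200 g(20,4)=110466 g(20,6)=72675 g(20,8)=37620 g(20,10)=15314 g(20,12)=4825 g(20,14)=1139 g(20,16)=190 g(20,18)=20 g(20,20)=1
t=21: g(21,-1)=149226 g(21,1)=236436 g(21,3)=239666 g(21,5)=183141 g(21,7)=110295 g(21,9)=52934 g(21,11)=20139 g(21,13)=5964 g(21,15)=1329 g(21,17)=210 g(21,19)=21 g(21,21)=1
t=22: g(22,-2)=149226 g(22,0)=385662 g(22,2)=476102 g(22,4)=422807 g(22,6)=293436 g(22,8)=163229 g(22,10)=73073 g(22,12)=26103 g(22,14)=7293 g(22,16)=1539 g(22,18)=231 g(22,20)=22 g(22,22)=1
t=23: g(23,-1)=534888 g(23,1)=861764 g(23,3)=898909 g(23,5)=716243 g(23,7)=456665 g(23,9)=236302 g(23,11)=99176 g(23,13)=33396 g(23,15)=8832 g(23,17)=1770 g(23,19)=253 g(23,21)=23 g(23,23)=1
t=24: g(24,-2)=534888 g(24,0)=1396652 g(24,2)=1760673 g(24,4)=1615152 g(24,6)=1172908 g(24,8)=692967 g(24,10)=335478 g(24,12)=132572 g(24,14)=42228 g(24,16)=10602 g(24,18)=2023 g(24,20)=276 g(24,22)=24 g(24,24)=1
t=25: g(25,-1)=1931540 g(25,1)=3157325 g(25,3)=3375825 g(25,5)=2788060 g(25,7)=1865875 g(25,9)=1028445 g(25,11)=468050 g(25,13)=174800 g(25,15)=52830 g(25,17)=12625 g(25,19)=2299 g(25,21)=300 g(25,23)=25 g(25,25)=1
Paths never hitting -3: Σ_s g(25,s) = 14858000
Paths hitting -3: 2^25 - 14858000 = 18696432
P = 18696432/33554432 = 1168527/2097152

Answer: 1168527/2097152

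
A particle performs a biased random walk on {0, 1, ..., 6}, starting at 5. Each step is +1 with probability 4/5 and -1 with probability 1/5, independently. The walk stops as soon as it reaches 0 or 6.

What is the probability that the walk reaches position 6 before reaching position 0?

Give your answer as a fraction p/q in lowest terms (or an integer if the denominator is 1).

Answer: 1364/1365

Derivation:
Biased walk: p = 4/5, q = 1/5, r = q/p = 1/4
Gambler's ruin: P(hit 6 before 0 | start at 5) = (1 - r^a)/(1 - r^N)
r^5 = 1/1024; r^6 = 1/4096
P = (1 - 1/1024) / (1 - 1/4096) = 1023/1024 / 4095/4096 = 1364/1365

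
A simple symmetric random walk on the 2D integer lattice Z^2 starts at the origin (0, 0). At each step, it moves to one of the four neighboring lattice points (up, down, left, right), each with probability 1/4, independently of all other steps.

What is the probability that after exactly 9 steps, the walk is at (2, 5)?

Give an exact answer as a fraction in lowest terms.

Answer: 189/65536

Derivation:
Let h be the number of horizontal steps (so 9-h are vertical). To end at (2,5) need (h+2)/2 right-steps and ((9-h)+5)/2 up-steps.
Sum over h with 2 ≤ h ≤ 4, h ≡ 0 (mod 2), 9-h ≡ 1 (mod 2):
h=2: C(9,2)·C(2,2)·C(7,6) = 36·1·7 = 252
h=4: C(9,4)·C(4,3)·C(5,5) = 126·4·1 = 504
Total favorable: 756
Total paths: 4^9 = 262144
P = 756/262144 = 189/65536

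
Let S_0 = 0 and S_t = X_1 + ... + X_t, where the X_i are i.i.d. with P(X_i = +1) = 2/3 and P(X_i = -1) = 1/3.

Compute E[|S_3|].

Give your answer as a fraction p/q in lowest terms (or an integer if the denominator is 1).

S_3 takes values m ≡ 1 (mod 2) with |m| ≤ 3; P(S_3=m) = C(3,(3+m)/2) · (2/3)^((3+m)/2) · (1/3)^((3-m)/2).
Distribution: P(S=-3)=1/27, P(S=-1)=2/9, P(S=1)=4/9, P(S=3)=8/27
E[|S_3|] = Σ_m |m|·P(S_3=m) = 5/3

Answer: 5/3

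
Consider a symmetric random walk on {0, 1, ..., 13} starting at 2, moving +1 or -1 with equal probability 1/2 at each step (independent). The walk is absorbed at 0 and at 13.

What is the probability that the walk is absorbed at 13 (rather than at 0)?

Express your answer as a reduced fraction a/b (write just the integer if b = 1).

Symmetric walk (p = 1/2): the harmonic-function argument gives P(hit 13 before 0 | start at 2) = a/N.
P = 2/13 = 2/13

Answer: 2/13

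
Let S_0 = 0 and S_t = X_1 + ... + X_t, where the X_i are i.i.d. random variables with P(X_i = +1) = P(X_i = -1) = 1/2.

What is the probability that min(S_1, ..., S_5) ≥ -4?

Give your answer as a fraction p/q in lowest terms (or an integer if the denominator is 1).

Answer: 31/32

Derivation:
Let f(t,s) = #length-t paths at position s with S_1..S_t all ≥ -4.
f(t,s) = f(t-1,s-1) + f(t-1,s+1) for s ≥ -4; f(t,s) = 0 for s < -4.
t=0: f(0,0)=1
t=1: f(1,-1)=1 f(1,1)=1
t=2: f(2,-2)=1 f(2,0)=2 f(2,2)=1
t=3: f(3,-3)=1 f(3,-1)=3 f(3,1)=3 f(3,3)=1
t=4: f(4,-4)=1 f(4,-2)=4 f(4,0)=6 f(4,2)=4 f(4,4)=1
t=5: f(5,-3)=5 f(5,-1)=10 f(5,1)=10 f(5,3)=5 f(5,5)=1
Σ_s f(5,s) = 31
P = 31/32 = 31/32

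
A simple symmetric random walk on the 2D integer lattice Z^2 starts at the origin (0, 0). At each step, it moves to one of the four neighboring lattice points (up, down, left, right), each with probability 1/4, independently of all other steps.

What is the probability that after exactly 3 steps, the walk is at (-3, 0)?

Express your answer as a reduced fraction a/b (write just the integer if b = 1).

Answer: 1/64

Derivation:
Let h be the number of horizontal steps (so 3-h are vertical). To end at (-3,0) need (h-3)/2 right-steps and ((3-h)+0)/2 up-steps.
Sum over h with 3 ≤ h ≤ 3, h ≡ 1 (mod 2), 3-h ≡ 0 (mod 2):
h=3: C(3,3)·C(3,0)·C(0,0) = 1·1·1 = 1
Total favorable: 1
Total paths: 4^3 = 64
P = 1/64 = 1/64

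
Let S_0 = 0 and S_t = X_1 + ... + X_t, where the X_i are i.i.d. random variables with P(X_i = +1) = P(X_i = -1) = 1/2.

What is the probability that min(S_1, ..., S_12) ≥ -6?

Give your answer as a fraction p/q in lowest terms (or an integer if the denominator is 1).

Let f(t,s) = #length-t paths at position s with S_1..S_t all ≥ -6.
f(t,s) = f(t-1,s-1) + f(t-1,s+1) for s ≥ -6; f(t,s) = 0 for s < -6.
t=0: f(0,0)=1
t=1: f(1,-1)=1 f(1,1)=1
t=2: f(2,-2)=1 f(2,0)=2 f(2,2)=1
t=3: f(3,-3)=1 f(3,-1)=3 f(3,1)=3 f(3,3)=1
t=4: f(4,-4)=1 f(4,-2)=4 f(4,0)=6 f(4,2)=4 f(4,4)=1
t=5: f(5,-5)=1 f(5,-3)=5 f(5,-1)=10 f(5,1)=10 f(5,3)=5 f(5,5)=1
t=6: f(6,-6)=1 f(6,-4)=6 f(6,-2)=15 f(6,0)=20 f(6,2)=15 f(6,4)=6 f(6,6)=1
t=7: f(7,-5)=7 f(7,-3)=21 f(7,-1)=35 f(7,1)=35 f(7,3)=21 f(7,5)=7 f(7,7)=1
t=8: f(8,-6)=7 f(8,-4)=28 f(8,-2)=56 f(8,0)=70 f(8,2)=56 f(8,4)=28 f(8,6)=8 f(8,8)=1
t=9: f(9,-5)=35 f(9,-3)=84 f(9,-1)=126 f(9,1)=126 f(9,3)=84 f(9,5)=36 f(9,7)=9 f(9,9)=1
t=10: f(10,-6)=35 f(10,-4)=119 f(10,-2)=210 f(10,0)=252 f(10,2)=210 f(10,4)=120 f(10,6)=45 f(10,8)=10 f(10,10)=1
t=11: f(11,-5)=154 f(11,-3)=329 f(11,-1)=462 f(11,1)=462 f(11,3)=330 f(11,5)=165 f(11,7)=55 f(11,9)=11 f(11,11)=1
t=12: f(12,-6)=154 f(12,-4)=483 f(12,-2)=791 f(12,0)=924 f(12,2)=792 f(12,4)=495 f(12,6)=220 f(12,8)=66 f(12,10)=12 f(12,12)=1
Σ_s f(12,s) = 3938
P = 3938/4096 = 1969/2048

Answer: 1969/2048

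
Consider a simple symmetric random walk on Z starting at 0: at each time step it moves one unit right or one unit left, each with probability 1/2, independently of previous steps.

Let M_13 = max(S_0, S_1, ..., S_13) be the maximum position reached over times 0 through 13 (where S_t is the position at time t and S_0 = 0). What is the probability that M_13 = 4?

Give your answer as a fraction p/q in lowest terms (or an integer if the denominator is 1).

Let M_13 = max(S_0,...,S_13). Use the reflection principle: for j ≥ 1, #{paths with M_13 ≥ j} = #{S_13 ≥ j} + #{S_13 ≥ j+1}.
By reflection, #{M_13 ≥ 4} = #{S_13 ≥ 4} + #{S_13 ≥ 5} = 1093 + 1093 = 2186.
#{M_13 ≥ 5} = #{S_13 ≥ 5} + #{S_13 ≥ 6} = 1093 + 378 = 1471.
#{M_13 = 4} = 2186 - 1471 = 715.
P(M_13 = 4) = 715/8192 = 715/8192

Answer: 715/8192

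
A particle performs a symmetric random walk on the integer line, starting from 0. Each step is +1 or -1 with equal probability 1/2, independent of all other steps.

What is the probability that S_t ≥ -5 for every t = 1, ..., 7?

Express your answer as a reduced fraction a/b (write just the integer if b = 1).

Answer: 63/64

Derivation:
Let f(t,s) = #length-t paths at position s with S_1..S_t all ≥ -5.
f(t,s) = f(t-1,s-1) + f(t-1,s+1) for s ≥ -5; f(t,s) = 0 for s < -5.
t=0: f(0,0)=1
t=1: f(1,-1)=1 f(1,1)=1
t=2: f(2,-2)=1 f(2,0)=2 f(2,2)=1
t=3: f(3,-3)=1 f(3,-1)=3 f(3,1)=3 f(3,3)=1
t=4: f(4,-4)=1 f(4,-2)=4 f(4,0)=6 f(4,2)=4 f(4,4)=1
t=5: f(5,-5)=1 f(5,-3)=5 f(5,-1)=10 f(5,1)=10 f(5,3)=5 f(5,5)=1
t=6: f(6,-4)=6 f(6,-2)=15 f(6,0)=20 f(6,2)=15 f(6,4)=6 f(6,6)=1
t=7: f(7,-5)=6 f(7,-3)=21 f(7,-1)=35 f(7,1)=35 f(7,3)=21 f(7,5)=7 f(7,7)=1
Σ_s f(7,s) = 126
P = 126/128 = 63/64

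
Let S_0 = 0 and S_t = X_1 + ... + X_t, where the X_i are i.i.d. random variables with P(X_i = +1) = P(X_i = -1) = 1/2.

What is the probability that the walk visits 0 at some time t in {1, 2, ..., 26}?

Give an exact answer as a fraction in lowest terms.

Count via complement. Let g(t,s) = #length-t paths at position s with S_1..S_t all ≠ 0.
g(t,s) = g(t-1,s-1) + g(t-1,s+1) for s ≠ 0; g(t,0) = 0.
t=0: g(0,0)=1
t=1: g(1,-1)=1 g(1,1)=1
t=2: g(2,-2)=1 g(2,2)=1
t=3: g(3,-3)=1 g(3,-1)=1 g(3,1)=1 g(3,3)=1
t=4: g(4,-4)=1 g(4,-2)=2 g(4,2)=2 g(4,4)=1
t=5: g(5,-5)=1 g(5,-3)=3 g(5,-1)=2 g(5,1)=2 g(5,3)=3 g(5,5)=1
t=6: g(6,-6)=1 g(6,-4)=4 g(6,-2)=5 g(6,2)=5 g(6,4)=4 g(6,6)=1
t=7: g(7,-7)=1 g(7,-5)=5 g(7,-3)=9 g(7,-1)=5 g(7,1)=5 g(7,3)=9 g(7,5)=5 g(7,7)=1
t=8: g(8,-8)=1 g(8,-6)=6 g(8,-4)=14 g(8,-2)=14 g(8,2)=14 g(8,4)=14 g(8,6)=6 g(8,8)=1
t=9: g(9,-9)=1 g(9,-7)=7 g(9,-5)=20 g(9,-3)=28 g(9,-1)=14 g(9,1)=14 g(9,3)=28 g(9,5)=20 g(9,7)=7 g(9,9)=1
t=10: g(10,-10)=1 g(10,-8)=8 g(10,-6)=27 g(10,-4)=48 g(10,-2)=42 g(10,2)=42 g(10,4)=48 g(10,6)=27 g(10,8)=8 g(10,10)=1
t=11: g(11,-11)=1 g(11,-9)=9 g(11,-7)=35 g(11,-5)=75 g(11,-3)=90 g(11,-1)=42 g(11,1)=42 g(11,3)=90 g(11,5)=75 g(11,7)=35 g(11,9)=9 g(11,11)=1
t=12: g(12,-12)=1 g(12,-10)=10 g(12,-8)=44 g(12,-6)=110 g(12,-4)=165 g(12,-2)=132 g(12,2)=132 g(12,4)=165 g(12,6)=110 g(12,8)=44 g(12,10)=10 g(12,12)=1
t=13: g(13,-13)=1 g(13,-11)=11 g(13,-9)=54 g(13,-7)=154 g(13,-5)=275 g(13,-3)=297 g(13,-1)=132 g(13,1)=132 g(13,3)=297 g(13,5)=275 g(13,7)=154 g(13,9)=54 g(13,11)=11 g(13,13)=1
t=14: g(14,-14)=1 g(14,-12)=12 g(14,-10)=65 g(14,-8)=208 g(14,-6)=429 g(14,-4)=572 g(14,-2)=429 g(14,2)=429 g(14,4)=572 g(14,6)=429 g(14,8)=208 g(14,10)=65 g(14,12)=12 g(14,14)=1
t=15: g(15,-15)=1 g(15,-13)=13 g(15,-11)=77 g(15,-9)=273 g(15,-7)=637 g(15,-5)=1001 g(15,-3)=1001 g(15,-1)=429 g(15,1)=429 g(15,3)=1001 g(15,5)=1001 g(15,7)=637 g(15,9)=273 g(15,11)=77 g(15,13)=13 g(15,15)=1
t=16: g(16,-16)=1 g(16,-14)=14 g(16,-12)=90 g(16,-10)=350 g(16,-8)=910 g(16,-6)=1638 g(16,-4)=2002 g(16,-2)=1430 g(16,2)=1430 g(16,4)=2002 g(16,6)=1638 g(16,8)=910 g(16,10)=350 g(16,12)=90 g(16,14)=14 g(16,16)=1
t=17: g(17,-17)=1 g(17,-15)=15 g(17,-13)=104 g(17,-11)=440 g(17,-9)=1260 g(17,-7)=2548 g(17,-5)=3640 g(17,-3)=3432 g(17,-1)=1430 g(17,1)=1430 g(17,3)=3432 g(17,5)=3640 g(17,7)=2548 g(17,9)=1260 g(17,11)=440 g(17,13)=104 g(17,15)=15 g(17,17)=1
t=18: g(18,-18)=1 g(18,-16)=16 g(18,-14)=119 g(18,-12)=544 g(18,-10)=1700 g(18,-8)=3808 g(18,-6)=6188 g(18,-4)=7072 g(18,-2)=4862 g(18,2)=4862 g(18,4)=7072 g(18,6)=6188 g(18,8)=3808 g(18,10)=1700 g(18,12)=544 g(18,14)=119 g(18,16)=16 g(18,18)=1
t=19: g(19,-19)=1 g(19,-17)=17 g(19,-15)=135 g(19,-13)=663 g(19,-11)=2244 g(19,-9)=5508 g(19,-7)=9996 g(19,-5)=13260 g(19,-3)=11934 g(19,-1)=4862 g(19,1)=4862 g(19,3)=11934 g(19,5)=13260 g(19,7)=9996 g(19,9)=5508 g(19,11)=2244 g(19,13)=663 g(19,15)=135 g(19,17)=17 g(19,19)=1
t=20: g(20,-20)=1 g(20,-18)=18 g(20,-16)=152 g(20,-14)=798 g(20,-12)=2907 g(20,-10)=7752 g(20,-8)=15504 g(20,-6)=23256 g(20,-4)=25194 g(20,-2)=16796 g(20,2)=16796 g(20,4)=25194 g(20,6)=23256 g(20,8)=15504 g(20,10)=7752 g(20,12)=2907 g(20,14)=798 g(20,16)=152 g(20,18)=18 g(20,20)=1
t=21: g(21,-21)=1 g(21,-19)=19 g(21,-17)=170 g(21,-15)=950 g(21,-13)=3705 g(21,-11)=10659 g(21,-9)=23256 g(21,-7)=38760 g(21,-5)=48450 g(21,-3)=41990 g(21,-1)=16796 g(21,1)=16796 g(21,3)=41990 g(21,5)=48450 g(21,7)=38760 g(21,9)=23256 g(21,11)=10659 g(21,13)=3705 g(21,15)=950 g(21,17)=170 g(21,19)=19 g(21,21)=1
t=22: g(22,-22)=1 g(22,-20)=20 g(22,-18)=189 g(22,-16)=1120 g(22,-14)=4655 g(22,-12)=14364 g(22,-10)=33915 g(22,-8)=62016 g(22,-6)=87210 g(22,-4)=90440 g(22,-2)=58786 g(22,2)=58786 g(22,4)=90440 g(22,6)=87210 g(22,8)=62016 g(22,10)=33915 g(22,12)=14364 g(22,14)=4655 g(22,16)=1120 g(22,18)=189 g(22,20)=20 g(22,22)=1
t=23: g(23,-23)=1 g(23,-21)=21 g(23,-19)=209 g(23,-17)=1309 g(23,-15)=5775 g(23,-13)=19019 g(23,-11)=48279 g(23,-9)=95931 g(23,-7)=149226 g(23,-5)=177650 g(23,-3)=149226 g(23,-1)=58786 g(23,1)=58786 g(23,3)=149226 g(23,5)=177650 g(23,7)=149226 g(23,9)=95931 g(23,11)=48279 g(23,13)=19019 g(23,15)=5775 g(23,17)=1309 g(23,19)=209 g(23,21)=21 g(23,23)=1
t=24: g(24,-24)=1 g(24,-22)=22 g(24,-20)=230 g(24,-18)=1518 g(24,-16)=7084 g(24,-14)=24794 g(24,-12)=67298 g(24,-10)=144210 g(24,-8)=245157 g(24,-6)=326876 g(24,-4)=326876 g(24,-2)=208012 g(24,2)=208012 g(24,4)=326876 g(24,6)=326876 g(24,8)=245157 g(24,10)=144210 g(24,12)=67298 g(24,14)=24794 g(24,16)=7084 g(24,18)=1518 g(24,20)=230 g(24,22)=22 g(24,24)=1
t=25: g(25,-25)=1 g(25,-23)=23 g(25,-21)=252 g(25,-19)=1748 g(25,-17)=8602 g(25,-15)=31878 g(25,-13)=92092 g(25,-11)=211508 g(25,-9)=389367 g(25,-7)=572033 g(25,-5)=653752 g(25,-3)=534888 g(25,-1)=208012 g(25,1)=208012 g(25,3)=534888 g(25,5)=653752 g(25,7)=572033 g(25,9)=389367 g(25,11)=211508 g(25,13)=92092 g(25,15)=31878 g(25,17)=8602 g(25,19)=1748 g(25,21)=252 g(25,23)=23 g(25,25)=1
t=26: g(26,-26)=1 g(26,-24)=24 g(26,-22)=275 g(26,-20)=2000 g(26,-18)=10350 g(26,-16)=40480 g(26,-14)=123970 g(26,-12)=303600 g(26,-10)=600875 g(26,-8)=961400 g(26,-6)=1225785 g(26,-4)=1188640 g(26,-2)=742900 g(26,2)=742900 g(26,4)=1188640 g(26,6)=1225785 g(26,8)=961400 g(26,10)=600875 g(26,12)=303600 g(26,14)=123970 g(26,16)=40480 g(26,18)=10350 g(26,20)=2000 g(26,22)=275 g(26,24)=24 g(26,26)=1
Paths never hitting 0: Σ_s g(26,s) = 10400600
Paths hitting 0: 2^26 - 10400600 = 56708264
P = 56708264/67108864 = 7088533/8388608

Answer: 7088533/8388608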